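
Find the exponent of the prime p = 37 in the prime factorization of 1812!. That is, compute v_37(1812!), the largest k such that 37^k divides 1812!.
v_37(1812!) = 49

Legendre's formula: v_p(n!) = Σ_{k ≥ 1} ⌊n / p^k⌋. For p = 37, n = 1812, the terms are:
  ⌊1812/37^1⌋ = ⌊1812/37⌋ = 48
  ⌊1812/37^2⌋ = ⌊1812/1369⌋ = 1
(the next term ⌊1812/37^3⌋ = 0, terminating the sum). Summing: v_37(1812!) = 48 + 1 = 49.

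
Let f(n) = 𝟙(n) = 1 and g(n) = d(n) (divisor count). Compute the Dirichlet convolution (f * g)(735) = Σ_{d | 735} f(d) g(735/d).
(𝟙 * d)(735) = 54

Divisors of 735: [1, 3, 5, 7, 15, 21, 35, 49, 105, 147, 245, 735]. For each d | 735:
  d = 1: 𝟙(1) · d(735/1) = 1 · 12 = 12
  d = 3: 𝟙(3) · d(735/3) = 1 · 6 = 6
  d = 5: 𝟙(5) · d(735/5) = 1 · 6 = 6
  d = 7: 𝟙(7) · d(735/7) = 1 · 8 = 8
  d = 15: 𝟙(15) · d(735/15) = 1 · 3 = 3
  d = 21: 𝟙(21) · d(735/21) = 1 · 4 = 4
  d = 35: 𝟙(35) · d(735/35) = 1 · 4 = 4
  d = 49: 𝟙(49) · d(735/49) = 1 · 4 = 4
  d = 105: 𝟙(105) · d(735/105) = 1 · 2 = 2
  d = 147: 𝟙(147) · d(735/147) = 1 · 2 = 2
  d = 245: 𝟙(245) · d(735/245) = 1 · 2 = 2
  d = 735: 𝟙(735) · d(735/735) = 1 · 1 = 1
Summing: (𝟙 * d)(735) = 12 + 6 + 6 + 8 + 3 + 4 + 4 + 4 + 2 + 2 + 2 + 1 = 54.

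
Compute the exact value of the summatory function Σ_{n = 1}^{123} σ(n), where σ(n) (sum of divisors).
Σ_{n ≤ 123} σ(n) = 12460

Compute σ(n) for each 1 ≤ n ≤ 123: σ(1) = 1, σ(2) = 3, σ(3) = 4, σ(4) = 7, σ(5) = 6, σ(6) = 12, σ(7) = 8, σ(8) = 15, σ(9) = 13, σ(10) = 18, σ(11) = 12, σ(12) = 28, σ(13) = 14, σ(14) = 24, σ(15) = 24, σ(16) = 31, σ(17) = 18, σ(18) = 39, σ(19) = 20, σ(20) = 42, σ(21) = 32, σ(22) = 36, σ(23) = 24, σ(24) = 60, σ(25) = 31, σ(26) = 42, σ(27) = 40, σ(28) = 56, σ(29) = 30, σ(30) = 72, σ(31) = 32, σ(32) = 63, σ(33) = 48, σ(34) = 54, σ(35) = 48, σ(36) = 91, σ(37) = 38, σ(38) = 60, σ(39) = 56, σ(40) = 90, σ(41) = 42, σ(42) = 96, σ(43) = 44, σ(44) = 84, σ(45) = 78, σ(46) = 72, σ(47) = 48, σ(48) = 124, σ(49) = 57, σ(50) = 93, σ(51) = 72, σ(52) = 98, σ(53) = 54, σ(54) = 120, σ(55) = 72, σ(56) = 120, σ(57) = 80, σ(58) = 90, σ(59) = 60, σ(60) = 168, σ(61) = 62, σ(62) = 96, σ(63) = 104, σ(64) = 127, σ(65) = 84, σ(66) = 144, σ(67) = 68, σ(68) = 126, σ(69) = 96, σ(70) = 144, σ(71) = 72, σ(72) = 195, σ(73) = 74, σ(74) = 114, σ(75) = 124, σ(76) = 140, σ(77) = 96, σ(78) = 168, σ(79) = 80, σ(80) = 186, σ(81) = 121, σ(82) = 126, σ(83) = 84, σ(84) = 224, σ(85) = 108, σ(86) = 132, σ(87) = 120, σ(88) = 180, σ(89) = 90, σ(90) = 234, σ(91) = 112, σ(92) = 168, σ(93) = 128, σ(94) = 144, σ(95) = 120, σ(96) = 252, σ(97) = 98, σ(98) = 171, σ(99) = 156, σ(100) = 217, σ(101) = 102, σ(102) = 216, σ(103) = 104, σ(104) = 210, σ(105) = 192, σ(106) = 162, σ(107) = 108, σ(108) = 280, σ(109) = 110, σ(110) = 216, σ(111) = 152, σ(112) = 248, σ(113) = 114, σ(114) = 240, σ(115) = 144, σ(116) = 210, σ(117) = 182, σ(118) = 180, σ(119) = 144, σ(120) = 360, σ(121) = 133, σ(122) = 186, σ(123) = 168. Summing all 123 values: 12460. (Average order: Σ_{n ≤ x} σ(n) ~ (π²/12) x². For x = 123, (π²/12)·123² ≈ 12443.10.)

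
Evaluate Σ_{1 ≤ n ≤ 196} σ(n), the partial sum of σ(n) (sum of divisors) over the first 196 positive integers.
Σ_{n ≤ 196} σ(n) = 31713

Compute σ(n) for each 1 ≤ n ≤ 196: σ(1) = 1, σ(2) = 3, σ(3) = 4, σ(4) = 7, σ(5) = 6, σ(6) = 12, σ(7) = 8, σ(8) = 15, σ(9) = 13, σ(10) = 18, σ(11) = 12, σ(12) = 28, σ(13) = 14, σ(14) = 24, σ(15) = 24, σ(16) = 31, σ(17) = 18, σ(18) = 39, σ(19) = 20, σ(20) = 42, σ(21) = 32, σ(22) = 36, σ(23) = 24, σ(24) = 60, σ(25) = 31, σ(26) = 42, σ(27) = 40, σ(28) = 56, σ(29) = 30, σ(30) = 72, σ(31) = 32, σ(32) = 63, σ(33) = 48, σ(34) = 54, σ(35) = 48, σ(36) = 91, σ(37) = 38, σ(38) = 60, σ(39) = 56, σ(40) = 90, σ(41) = 42, σ(42) = 96, σ(43) = 44, σ(44) = 84, σ(45) = 78, σ(46) = 72, σ(47) = 48, σ(48) = 124, σ(49) = 57, σ(50) = 93, σ(51) = 72, σ(52) = 98, σ(53) = 54, σ(54) = 120, σ(55) = 72, σ(56) = 120, σ(57) = 80, σ(58) = 90, σ(59) = 60, σ(60) = 168, σ(61) = 62, σ(62) = 96, σ(63) = 104, σ(64) = 127, σ(65) = 84, σ(66) = 144, σ(67) = 68, σ(68) = 126, σ(69) = 96, σ(70) = 144, σ(71) = 72, σ(72) = 195, σ(73) = 74, σ(74) = 114, σ(75) = 124, σ(76) = 140, σ(77) = 96, σ(78) = 168, σ(79) = 80, σ(80) = 186, σ(81) = 121, σ(82) = 126, σ(83) = 84, σ(84) = 224, σ(85) = 108, σ(86) = 132, σ(87) = 120, σ(88) = 180, σ(89) = 90, σ(90) = 234, σ(91) = 112, σ(92) = 168, σ(93) = 128, σ(94) = 144, σ(95) = 120, σ(96) = 252, σ(97) = 98, σ(98) = 171, σ(99) = 156, σ(100) = 217, σ(101) = 102, σ(102) = 216, σ(103) = 104, σ(104) = 210, σ(105) = 192, σ(106) = 162, σ(107) = 108, σ(108) = 280, σ(109) = 110, σ(110) = 216, σ(111) = 152, σ(112) = 248, σ(113) = 114, σ(114) = 240, σ(115) = 144, σ(116) = 210, σ(117) = 182, σ(118) = 180, σ(119) = 144, σ(120) = 360, σ(121) = 133, σ(122) = 186, σ(123) = 168, σ(124) = 224, σ(125) = 156, σ(126) = 312, σ(127) = 128, σ(128) = 255, σ(129) = 176, σ(130) = 252, σ(131) = 132, σ(132) = 336, σ(133) = 160, σ(134) = 204, σ(135) = 240, σ(136) = 270, σ(137) = 138, σ(138) = 288, σ(139) = 140, σ(140) = 336, σ(141) = 192, σ(142) = 216, σ(143) = 168, σ(144) = 403, σ(145) = 180, σ(146) = 222, σ(147) = 228, σ(148) = 266, σ(149) = 150, σ(150) = 372, σ(151) = 152, σ(152) = 300, σ(153) = 234, σ(154) = 288, σ(155) = 192, σ(156) = 392, σ(157) = 158, σ(158) = 240, σ(159) = 216, σ(160) = 378, σ(161) = 192, σ(162) = 363, σ(163) = 164, σ(164) = 294, σ(165) = 288, σ(166) = 252, σ(167) = 168, σ(168) = 480, σ(169) = 183, σ(170) = 324, σ(171) = 260, σ(172) = 308, σ(173) = 174, σ(174) = 360, σ(175) = 248, σ(176) = 372, σ(177) = 240, σ(178) = 270, σ(179) = 180, σ(180) = 546, σ(181) = 182, σ(182) = 336, σ(183) = 248, σ(184) = 360, σ(185) = 228, σ(186) = 384, σ(187) = 216, σ(188) = 336, σ(189) = 320, σ(190) = 360, σ(191) = 192, σ(192) = 508, σ(193) = 194, σ(194) = 294, σ(195) = 336, σ(196) = 399. Summing all 196 values: 31713. (Average order: Σ_{n ≤ x} σ(n) ~ (π²/12) x². For x = 196, (π²/12)·196² ≈ 31595.89.)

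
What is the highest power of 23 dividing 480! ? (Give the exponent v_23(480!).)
v_23(480!) = 20

Legendre's formula: v_p(n!) = Σ_{k ≥ 1} ⌊n / p^k⌋. For p = 23, n = 480, the terms are:
  ⌊480/23^1⌋ = ⌊480/23⌋ = 20
(the next term ⌊480/23^2⌋ = 0, terminating the sum). Summing: v_23(480!) = 20 = 20.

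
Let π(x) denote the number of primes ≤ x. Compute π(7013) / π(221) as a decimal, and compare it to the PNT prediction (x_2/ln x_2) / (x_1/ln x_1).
π(7013)/π(221) = 902/47 ≈ 19.1915;  PNT prediction ≈ 19.3439.

π(221) = 47 and π(7013) = 902, so π(7013)/π(221) ≈ 19.1915. The PNT-predicted ratio is (7013/ln(7013)) / (221/ln(221)) ≈ 19.3439. The two agree to within a few percent, as expected.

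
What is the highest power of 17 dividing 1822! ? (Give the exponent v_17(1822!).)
v_17(1822!) = 113

Legendre's formula: v_p(n!) = Σ_{k ≥ 1} ⌊n / p^k⌋. For p = 17, n = 1822, the terms are:
  ⌊1822/17^1⌋ = ⌊1822/17⌋ = 107
  ⌊1822/17^2⌋ = ⌊1822/289⌋ = 6
(the next term ⌊1822/17^3⌋ = 0, terminating the sum). Summing: v_17(1822!) = 107 + 6 = 113.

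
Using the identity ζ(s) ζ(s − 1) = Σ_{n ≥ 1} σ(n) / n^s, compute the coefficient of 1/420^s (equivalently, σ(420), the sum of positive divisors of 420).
σ(420) = 1344

In the product (Σ m^0/m^s)(Σ k / k^s) = Σ (Σ_{d | n} d) / n^s, the coefficient of 1/n^s is σ(n) = Σ_{d | n} d. For n = 420, divisors are [1, 2, 3, 4, 5, 6, 7, 10, 12, 14, 15, 20, 21, 28, 30, 35, 42, 60, 70, 84, 105, 140, 210, 420]; summing: σ(420) = 1344.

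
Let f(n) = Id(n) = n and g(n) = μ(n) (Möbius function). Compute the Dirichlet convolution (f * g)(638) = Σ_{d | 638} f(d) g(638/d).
(Id * μ)(638) = 280

Divisors of 638: [1, 2, 11, 22, 29, 58, 319, 638]. For each d | 638:
  d = 1: Id(1) · μ(638/1) = 1 · -1 = -1
  d = 2: Id(2) · μ(638/2) = 2 · 1 = 2
  d = 11: Id(11) · μ(638/11) = 11 · 1 = 11
  d = 22: Id(22) · μ(638/22) = 22 · -1 = -22
  d = 29: Id(29) · μ(638/29) = 29 · 1 = 29
  d = 58: Id(58) · μ(638/58) = 58 · -1 = -58
  d = 319: Id(319) · μ(638/319) = 319 · -1 = -319
  d = 638: Id(638) · μ(638/638) = 638 · 1 = 638
Summing: (Id * μ)(638) = -1 + 2 + 11 + -22 + 29 + -58 + -319 + 638 = 280.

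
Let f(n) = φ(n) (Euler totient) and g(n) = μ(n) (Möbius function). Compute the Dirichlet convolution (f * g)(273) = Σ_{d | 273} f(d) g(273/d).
(φ * μ)(273) = 55

Divisors of 273: [1, 3, 7, 13, 21, 39, 91, 273]. For each d | 273:
  d = 1: φ(1) · μ(273/1) = 1 · -1 = -1
  d = 3: φ(3) · μ(273/3) = 2 · 1 = 2
  d = 7: φ(7) · μ(273/7) = 6 · 1 = 6
  d = 13: φ(13) · μ(273/13) = 12 · 1 = 12
  d = 21: φ(21) · μ(273/21) = 12 · -1 = -12
  d = 39: φ(39) · μ(273/39) = 24 · -1 = -24
  d = 91: φ(91) · μ(273/91) = 72 · -1 = -72
  d = 273: φ(273) · μ(273/273) = 144 · 1 = 144
Summing: (φ * μ)(273) = -1 + 2 + 6 + 12 + -12 + -24 + -72 + 144 = 55.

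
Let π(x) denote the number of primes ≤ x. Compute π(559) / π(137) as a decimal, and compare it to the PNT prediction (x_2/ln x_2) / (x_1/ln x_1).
π(559)/π(137) = 102/33 ≈ 3.0909;  PNT prediction ≈ 3.1733.

π(137) = 33 and π(559) = 102, so π(559)/π(137) ≈ 3.0909. The PNT-predicted ratio is (559/ln(559)) / (137/ln(137)) ≈ 3.1733. The two agree to within a few percent, as expected.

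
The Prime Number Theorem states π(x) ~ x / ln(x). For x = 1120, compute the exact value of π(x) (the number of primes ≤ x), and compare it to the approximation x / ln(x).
π(1120) = 187;  x/ln(x) ≈ 159.52;  relative error ≈ 14.70%.

Directly count primes up to 1120: π(1120) = 187. The PNT approximation gives 1120/ln(1120) ≈ 1120/7.02108 ≈ 159.52. Relative error (π(x) − x/ln(x)) / π(x) ≈ 14.70%; the approximation is known to undercount slightly (Li(x) is a better estimate).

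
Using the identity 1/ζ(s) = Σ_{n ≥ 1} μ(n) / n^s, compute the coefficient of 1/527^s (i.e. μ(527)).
μ(527) = 1

Factor n = 527 = 17 · 31. μ(n) = 0 if any exponent ≥ 2 (not squarefree); otherwise μ(n) = (−1)^{ω(n)} where ω(n) is the number of distinct prime factors. Applying: μ(527) = 1.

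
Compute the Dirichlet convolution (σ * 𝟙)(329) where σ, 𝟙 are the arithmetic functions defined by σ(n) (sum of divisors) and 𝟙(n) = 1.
(σ * 𝟙)(329) = 441

Divisors of 329: [1, 7, 47, 329]. For each d | 329:
  d = 1: σ(1) · 𝟙(329/1) = 1 · 1 = 1
  d = 7: σ(7) · 𝟙(329/7) = 8 · 1 = 8
  d = 47: σ(47) · 𝟙(329/47) = 48 · 1 = 48
  d = 329: σ(329) · 𝟙(329/329) = 384 · 1 = 384
Summing: (σ * 𝟙)(329) = 1 + 8 + 48 + 384 = 441.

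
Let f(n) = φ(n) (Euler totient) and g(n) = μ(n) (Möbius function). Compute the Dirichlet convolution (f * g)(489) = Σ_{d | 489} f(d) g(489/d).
(φ * μ)(489) = 161

Divisors of 489: [1, 3, 163, 489]. For each d | 489:
  d = 1: φ(1) · μ(489/1) = 1 · 1 = 1
  d = 3: φ(3) · μ(489/3) = 2 · -1 = -2
  d = 163: φ(163) · μ(489/163) = 162 · -1 = -162
  d = 489: φ(489) · μ(489/489) = 324 · 1 = 324
Summing: (φ * μ)(489) = 1 + -2 + -162 + 324 = 161.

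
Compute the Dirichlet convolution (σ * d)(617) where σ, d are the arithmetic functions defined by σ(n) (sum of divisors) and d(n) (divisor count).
(σ * d)(617) = 620

Divisors of 617: [1, 617]. For each d | 617:
  d = 1: σ(1) · d(617/1) = 1 · 2 = 2
  d = 617: σ(617) · d(617/617) = 618 · 1 = 618
Summing: (σ * d)(617) = 2 + 618 = 620.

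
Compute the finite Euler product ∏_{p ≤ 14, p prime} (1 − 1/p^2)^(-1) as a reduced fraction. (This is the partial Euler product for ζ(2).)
∏ = 715715/442368

The primes p ≤ 14 are [2, 3, 5, 7, 11, 13]. For each prime, (1 − 1/p^2)^(-1) = p^2 / (p^2 − 1). The product is (1 − 1/2^2)^(-1), (1 − 1/3^2)^(-1), (1 − 1/5^2)^(-1), (1 − 1/7^2)^(-1), (1 − 1/11^2)^(-1), (1 − 1/13^2)^(-1) = ∏ p^2 / (p^2 − 1) = 715715/442368.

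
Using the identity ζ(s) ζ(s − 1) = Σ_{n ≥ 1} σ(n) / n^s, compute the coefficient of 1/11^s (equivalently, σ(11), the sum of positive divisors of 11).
σ(11) = 12

In the product (Σ m^0/m^s)(Σ k / k^s) = Σ (Σ_{d | n} d) / n^s, the coefficient of 1/n^s is σ(n) = Σ_{d | n} d. For n = 11, divisors are [1, 11]; summing: σ(11) = 12.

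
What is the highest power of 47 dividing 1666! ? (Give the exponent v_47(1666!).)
v_47(1666!) = 35

Legendre's formula: v_p(n!) = Σ_{k ≥ 1} ⌊n / p^k⌋. For p = 47, n = 1666, the terms are:
  ⌊1666/47^1⌋ = ⌊1666/47⌋ = 35
(the next term ⌊1666/47^2⌋ = 0, terminating the sum). Summing: v_47(1666!) = 35 = 35.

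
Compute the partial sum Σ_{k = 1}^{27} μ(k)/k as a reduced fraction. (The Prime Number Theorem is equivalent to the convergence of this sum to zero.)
Σ μ(k)/k = 4165258/111546435

Values of μ(k) for 1 ≤ k ≤ 27: μ(1) = 1, μ(2) = -1, μ(3) = -1, μ(5) = -1, μ(6) = 1, μ(7) = -1, μ(10) = 1, μ(11) = -1, μ(13) = -1, μ(14) = 1, μ(15) = 1, μ(17) = -1, μ(19) = -1, μ(21) = 1, μ(22) = 1, μ(23) = -1, μ(26) = 1, with μ = 0 on non-squarefree integers. Summing μ(k)/k for k where μ(k) ≠ 0 gives 4165258/111546435 ≈ 0.0373. (PNT ⟺ this sum → 0 as n → ∞.)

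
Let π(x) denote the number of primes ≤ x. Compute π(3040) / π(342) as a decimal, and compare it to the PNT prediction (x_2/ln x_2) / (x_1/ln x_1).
π(3040)/π(342) = 435/68 ≈ 6.3971;  PNT prediction ≈ 6.4673.

π(342) = 68 and π(3040) = 435, so π(3040)/π(342) ≈ 6.3971. The PNT-predicted ratio is (3040/ln(3040)) / (342/ln(342)) ≈ 6.4673. The two agree to within a few percent, as expected.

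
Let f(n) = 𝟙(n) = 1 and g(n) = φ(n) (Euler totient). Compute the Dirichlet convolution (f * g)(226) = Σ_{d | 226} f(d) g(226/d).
(𝟙 * φ)(226) = 226

Divisors of 226: [1, 2, 113, 226]. For each d | 226:
  d = 1: 𝟙(1) · φ(226/1) = 1 · 112 = 112
  d = 2: 𝟙(2) · φ(226/2) = 1 · 112 = 112
  d = 113: 𝟙(113) · φ(226/113) = 1 · 1 = 1
  d = 226: 𝟙(226) · φ(226/226) = 1 · 1 = 1
Summing: (𝟙 * φ)(226) = 112 + 112 + 1 + 1 = 226.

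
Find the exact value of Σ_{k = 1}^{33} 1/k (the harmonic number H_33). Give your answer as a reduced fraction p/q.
H_33 = 53676090078349/13127595717600

Direct summation: H_33 = 1 + 1/2 + ... + 1/33. The least common denominator is lcm(1, ..., 33) = 144403552893600; over this denominator the numerator is 144403552893600 + 72201776446800 + 48134517631200 + 36100888223400 + 28880710578720 + 24067258815600 + 20629078984800 + 18050444111700 + 16044839210400 + 14440355289360 + 13127595717600 + 12033629407800 + 11107965607200 + 10314539492400 + 9626903526240 + 9025222055850 + 8494326640800 + 8022419605200 + 7600186994400 + 7220177644680 + 6876359661600 + 6563797858800 + 6278415343200 + 6016814703900 + 5776142115744 + 5553982803600 + 5348279736800 + 5157269746200 + 4979432858400 + 4813451763120 + 4658179125600 + 4512611027925 + 4375865239200 = 590436990861839, so H_33 = 590436990861839/144403552893600; reducing by gcd(590436990861839, 144403552893600) = 11 gives 53676090078349/13127595717600 ≈ 4.08880. (The PNT-adjacent estimate ln(33) + γ ≈ 4.07372 matches within O(1/n).)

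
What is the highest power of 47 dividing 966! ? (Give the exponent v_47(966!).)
v_47(966!) = 20

Legendre's formula: v_p(n!) = Σ_{k ≥ 1} ⌊n / p^k⌋. For p = 47, n = 966, the terms are:
  ⌊966/47^1⌋ = ⌊966/47⌋ = 20
(the next term ⌊966/47^2⌋ = 0, terminating the sum). Summing: v_47(966!) = 20 = 20.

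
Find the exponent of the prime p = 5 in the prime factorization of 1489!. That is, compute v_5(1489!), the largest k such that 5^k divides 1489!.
v_5(1489!) = 369

Legendre's formula: v_p(n!) = Σ_{k ≥ 1} ⌊n / p^k⌋. For p = 5, n = 1489, the terms are:
  ⌊1489/5^1⌋ = ⌊1489/5⌋ = 297
  ⌊1489/5^2⌋ = ⌊1489/25⌋ = 59
  ⌊1489/5^3⌋ = ⌊1489/125⌋ = 11
  ⌊1489/5^4⌋ = ⌊1489/625⌋ = 2
(the next term ⌊1489/5^5⌋ = 0, terminating the sum). Summing: v_5(1489!) = 297 + 59 + 11 + 2 = 369.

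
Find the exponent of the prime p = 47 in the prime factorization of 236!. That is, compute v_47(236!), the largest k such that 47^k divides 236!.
v_47(236!) = 5

Legendre's formula: v_p(n!) = Σ_{k ≥ 1} ⌊n / p^k⌋. For p = 47, n = 236, the terms are:
  ⌊236/47^1⌋ = ⌊236/47⌋ = 5
(the next term ⌊236/47^2⌋ = 0, terminating the sum). Summing: v_47(236!) = 5 = 5.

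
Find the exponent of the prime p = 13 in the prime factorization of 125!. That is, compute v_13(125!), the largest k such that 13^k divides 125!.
v_13(125!) = 9

Legendre's formula: v_p(n!) = Σ_{k ≥ 1} ⌊n / p^k⌋. For p = 13, n = 125, the terms are:
  ⌊125/13^1⌋ = ⌊125/13⌋ = 9
(the next term ⌊125/13^2⌋ = 0, terminating the sum). Summing: v_13(125!) = 9 = 9.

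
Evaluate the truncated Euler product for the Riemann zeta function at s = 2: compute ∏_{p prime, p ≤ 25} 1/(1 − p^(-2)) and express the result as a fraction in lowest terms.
∏ = 718188003533/440301256704

The primes p ≤ 25 are [2, 3, 5, 7, 11, 13, 17, 19, 23]. For each prime, (1 − 1/p^2)^(-1) = p^2 / (p^2 − 1). The product is (1 − 1/2^2)^(-1), (1 − 1/3^2)^(-1), (1 − 1/5^2)^(-1), (1 − 1/7^2)^(-1), (1 − 1/11^2)^(-1), (1 − 1/13^2)^(-1), (1 − 1/17^2)^(-1), (1 − 1/19^2)^(-1), (1 − 1/23^2)^(-1) = ∏ p^2 / (p^2 − 1) = 718188003533/440301256704.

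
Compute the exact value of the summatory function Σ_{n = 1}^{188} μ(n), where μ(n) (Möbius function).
Σ_{n ≤ 188} μ(n) = -3

Compute μ(n) for each 1 ≤ n ≤ 188: μ(1) = 1, μ(2) = -1, μ(3) = -1, μ(4) = 0, μ(5) = -1, μ(6) = 1, μ(7) = -1, μ(8) = 0, μ(9) = 0, μ(10) = 1, μ(11) = -1, μ(12) = 0, μ(13) = -1, μ(14) = 1, μ(15) = 1, μ(16) = 0, μ(17) = -1, μ(18) = 0, μ(19) = -1, μ(20) = 0, μ(21) = 1, μ(22) = 1, μ(23) = -1, μ(24) = 0, μ(25) = 0, μ(26) = 1, μ(27) = 0, μ(28) = 0, μ(29) = -1, μ(30) = -1, μ(31) = -1, μ(32) = 0, μ(33) = 1, μ(34) = 1, μ(35) = 1, μ(36) = 0, μ(37) = -1, μ(38) = 1, μ(39) = 1, μ(40) = 0, μ(41) = -1, μ(42) = -1, μ(43) = -1, μ(44) = 0, μ(45) = 0, μ(46) = 1, μ(47) = -1, μ(48) = 0, μ(49) = 0, μ(50) = 0, μ(51) = 1, μ(52) = 0, μ(53) = -1, μ(54) = 0, μ(55) = 1, μ(56) = 0, μ(57) = 1, μ(58) = 1, μ(59) = -1, μ(60) = 0, μ(61) = -1, μ(62) = 1, μ(63) = 0, μ(64) = 0, μ(65) = 1, μ(66) = -1, μ(67) = -1, μ(68) = 0, μ(69) = 1, μ(70) = -1, μ(71) = -1, μ(72) = 0, μ(73) = -1, μ(74) = 1, μ(75) = 0, μ(76) = 0, μ(77) = 1, μ(78) = -1, μ(79) = -1, μ(80) = 0, μ(81) = 0, μ(82) = 1, μ(83) = -1, μ(84) = 0, μ(85) = 1, μ(86) = 1, μ(87) = 1, μ(88) = 0, μ(89) = -1, μ(90) = 0, μ(91) = 1, μ(92) = 0, μ(93) = 1, μ(94) = 1, μ(95) = 1, μ(96) = 0, μ(97) = -1, μ(98) = 0, μ(99) = 0, μ(100) = 0, μ(101) = -1, μ(102) = -1, μ(103) = -1, μ(104) = 0, μ(105) = -1, μ(106) = 1, μ(107) = -1, μ(108) = 0, μ(109) = -1, μ(110) = -1, μ(111) = 1, μ(112) = 0, μ(113) = -1, μ(114) = -1, μ(115) = 1, μ(116) = 0, μ(117) = 0, μ(118) = 1, μ(119) = 1, μ(120) = 0, μ(121) = 0, μ(122) = 1, μ(123) = 1, μ(124) = 0, μ(125) = 0, μ(126) = 0, μ(127) = -1, μ(128) = 0, μ(129) = 1, μ(130) = -1, μ(131) = -1, μ(132) = 0, μ(133) = 1, μ(134) = 1, μ(135) = 0, μ(136) = 0, μ(137) = -1, μ(138) = -1, μ(139) = -1, μ(140) = 0, μ(141) = 1, μ(142) = 1, μ(143) = 1, μ(144) = 0, μ(145) = 1, μ(146) = 1, μ(147) = 0, μ(148) = 0, μ(149) = -1, μ(150) = 0, μ(151) = -1, μ(152) = 0, μ(153) = 0, μ(154) = -1, μ(155) = 1, μ(156) = 0, μ(157) = -1, μ(158) = 1, μ(159) = 1, μ(160) = 0, μ(161) = 1, μ(162) = 0, μ(163) = -1, μ(164) = 0, μ(165) = -1, μ(166) = 1, μ(167) = -1, μ(168) = 0, μ(169) = 0, μ(170) = -1, μ(171) = 0, μ(172) = 0, μ(173) = -1, μ(174) = -1, μ(175) = 0, μ(176) = 0, μ(177) = 1, μ(178) = 1, μ(179) = -1, μ(180) = 0, μ(181) = -1, μ(182) = -1, μ(183) = 1, μ(184) = 0, μ(185) = 1, μ(186) = -1, μ(187) = 1, μ(188) = 0. Summing all 188 values: -3. (Mertens function M(x) = Σ_{n ≤ x} μ(n); on average M(x) should be small (PNT ⟺ M(x) = o(x)).)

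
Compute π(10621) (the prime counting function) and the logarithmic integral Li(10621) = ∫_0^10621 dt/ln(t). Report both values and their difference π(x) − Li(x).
π(10621) = 1295;  Li(10621) ≈ 1313.34;  π(x) − Li(x) ≈ -18.34.

Direct count of primes ≤ 10621 gives π(10621) = 1295. Numerical evaluation of the logarithmic integral gives Li(10621) ≈ 1313.34. The difference π(x) − Li(x) ≈ -18.34 is typically negative for small/moderate x (Li(x) overestimates), though Littlewood's theorem shows this sign changes infinitely often.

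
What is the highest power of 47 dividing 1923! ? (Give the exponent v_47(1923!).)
v_47(1923!) = 40

Legendre's formula: v_p(n!) = Σ_{k ≥ 1} ⌊n / p^k⌋. For p = 47, n = 1923, the terms are:
  ⌊1923/47^1⌋ = ⌊1923/47⌋ = 40
(the next term ⌊1923/47^2⌋ = 0, terminating the sum). Summing: v_47(1923!) = 40 = 40.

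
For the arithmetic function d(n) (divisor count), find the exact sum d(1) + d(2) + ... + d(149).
Σ_{n ≤ 149} d(n) = 768

Compute d(n) for each 1 ≤ n ≤ 149: d(1) = 1, d(2) = 2, d(3) = 2, d(4) = 3, d(5) = 2, d(6) = 4, d(7) = 2, d(8) = 4, d(9) = 3, d(10) = 4, d(11) = 2, d(12) = 6, d(13) = 2, d(14) = 4, d(15) = 4, d(16) = 5, d(17) = 2, d(18) = 6, d(19) = 2, d(20) = 6, d(21) = 4, d(22) = 4, d(23) = 2, d(24) = 8, d(25) = 3, d(26) = 4, d(27) = 4, d(28) = 6, d(29) = 2, d(30) = 8, d(31) = 2, d(32) = 6, d(33) = 4, d(34) = 4, d(35) = 4, d(36) = 9, d(37) = 2, d(38) = 4, d(39) = 4, d(40) = 8, d(41) = 2, d(42) = 8, d(43) = 2, d(44) = 6, d(45) = 6, d(46) = 4, d(47) = 2, d(48) = 10, d(49) = 3, d(50) = 6, d(51) = 4, d(52) = 6, d(53) = 2, d(54) = 8, d(55) = 4, d(56) = 8, d(57) = 4, d(58) = 4, d(59) = 2, d(60) = 12, d(61) = 2, d(62) = 4, d(63) = 6, d(64) = 7, d(65) = 4, d(66) = 8, d(67) = 2, d(68) = 6, d(69) = 4, d(70) = 8, d(71) = 2, d(72) = 12, d(73) = 2, d(74) = 4, d(75) = 6, d(76) = 6, d(77) = 4, d(78) = 8, d(79) = 2, d(80) = 10, d(81) = 5, d(82) = 4, d(83) = 2, d(84) = 12, d(85) = 4, d(86) = 4, d(87) = 4, d(88) = 8, d(89) = 2, d(90) = 12, d(91) = 4, d(92) = 6, d(93) = 4, d(94) = 4, d(95) = 4, d(96) = 12, d(97) = 2, d(98) = 6, d(99) = 6, d(100) = 9, d(101) = 2, d(102) = 8, d(103) = 2, d(104) = 8, d(105) = 8, d(106) = 4, d(107) = 2, d(108) = 12, d(109) = 2, d(110) = 8, d(111) = 4, d(112) = 10, d(113) = 2, d(114) = 8, d(115) = 4, d(116) = 6, d(117) = 6, d(118) = 4, d(119) = 4, d(120) = 16, d(121) = 3, d(122) = 4, d(123) = 4, d(124) = 6, d(125) = 4, d(126) = 12, d(127) = 2, d(128) = 8, d(129) = 4, d(130) = 8, d(131) = 2, d(132) = 12, d(133) = 4, d(134) = 4, d(135) = 8, d(136) = 8, d(137) = 2, d(138) = 8, d(139) = 2, d(140) = 12, d(141) = 4, d(142) = 4, d(143) = 4, d(144) = 15, d(145) = 4, d(146) = 4, d(147) = 6, d(148) = 6, d(149) = 2. Summing all 149 values: 768. (Dirichlet's divisor formula: Σ_{n ≤ x} d(n) = x ln(x) + (2γ − 1) x + O(√x). For x = 149, the asymptotic estimate is ≈ 768.60.)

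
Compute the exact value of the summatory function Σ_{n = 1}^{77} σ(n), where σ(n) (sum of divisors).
Σ_{n ≤ 77} σ(n) = 4880

Compute σ(n) for each 1 ≤ n ≤ 77: σ(1) = 1, σ(2) = 3, σ(3) = 4, σ(4) = 7, σ(5) = 6, σ(6) = 12, σ(7) = 8, σ(8) = 15, σ(9) = 13, σ(10) = 18, σ(11) = 12, σ(12) = 28, σ(13) = 14, σ(14) = 24, σ(15) = 24, σ(16) = 31, σ(17) = 18, σ(18) = 39, σ(19) = 20, σ(20) = 42, σ(21) = 32, σ(22) = 36, σ(23) = 24, σ(24) = 60, σ(25) = 31, σ(26) = 42, σ(27) = 40, σ(28) = 56, σ(29) = 30, σ(30) = 72, σ(31) = 32, σ(32) = 63, σ(33) = 48, σ(34) = 54, σ(35) = 48, σ(36) = 91, σ(37) = 38, σ(38) = 60, σ(39) = 56, σ(40) = 90, σ(41) = 42, σ(42) = 96, σ(43) = 44, σ(44) = 84, σ(45) = 78, σ(46) = 72, σ(47) = 48, σ(48) = 124, σ(49) = 57, σ(50) = 93, σ(51) = 72, σ(52) = 98, σ(53) = 54, σ(54) = 120, σ(55) = 72, σ(56) = 120, σ(57) = 80, σ(58) = 90, σ(59) = 60, σ(60) = 168, σ(61) = 62, σ(62) = 96, σ(63) = 104, σ(64) = 127, σ(65) = 84, σ(66) = 144, σ(67) = 68, σ(68) = 126, σ(69) = 96, σ(70) = 144, σ(71) = 72, σ(72) = 195, σ(73) = 74, σ(74) = 114, σ(75) = 124, σ(76) = 140, σ(77) = 96. Summing all 77 values: 4880. (Average order: Σ_{n ≤ x} σ(n) ~ (π²/12) x². For x = 77, (π²/12)·77² ≈ 4876.41.)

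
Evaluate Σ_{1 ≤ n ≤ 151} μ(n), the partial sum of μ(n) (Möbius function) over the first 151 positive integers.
Σ_{n ≤ 151} μ(n) = -1

Compute μ(n) for each 1 ≤ n ≤ 151: μ(1) = 1, μ(2) = -1, μ(3) = -1, μ(4) = 0, μ(5) = -1, μ(6) = 1, μ(7) = -1, μ(8) = 0, μ(9) = 0, μ(10) = 1, μ(11) = -1, μ(12) = 0, μ(13) = -1, μ(14) = 1, μ(15) = 1, μ(16) = 0, μ(17) = -1, μ(18) = 0, μ(19) = -1, μ(20) = 0, μ(21) = 1, μ(22) = 1, μ(23) = -1, μ(24) = 0, μ(25) = 0, μ(26) = 1, μ(27) = 0, μ(28) = 0, μ(29) = -1, μ(30) = -1, μ(31) = -1, μ(32) = 0, μ(33) = 1, μ(34) = 1, μ(35) = 1, μ(36) = 0, μ(37) = -1, μ(38) = 1, μ(39) = 1, μ(40) = 0, μ(41) = -1, μ(42) = -1, μ(43) = -1, μ(44) = 0, μ(45) = 0, μ(46) = 1, μ(47) = -1, μ(48) = 0, μ(49) = 0, μ(50) = 0, μ(51) = 1, μ(52) = 0, μ(53) = -1, μ(54) = 0, μ(55) = 1, μ(56) = 0, μ(57) = 1, μ(58) = 1, μ(59) = -1, μ(60) = 0, μ(61) = -1, μ(62) = 1, μ(63) = 0, μ(64) = 0, μ(65) = 1, μ(66) = -1, μ(67) = -1, μ(68) = 0, μ(69) = 1, μ(70) = -1, μ(71) = -1, μ(72) = 0, μ(73) = -1, μ(74) = 1, μ(75) = 0, μ(76) = 0, μ(77) = 1, μ(78) = -1, μ(79) = -1, μ(80) = 0, μ(81) = 0, μ(82) = 1, μ(83) = -1, μ(84) = 0, μ(85) = 1, μ(86) = 1, μ(87) = 1, μ(88) = 0, μ(89) = -1, μ(90) = 0, μ(91) = 1, μ(92) = 0, μ(93) = 1, μ(94) = 1, μ(95) = 1, μ(96) = 0, μ(97) = -1, μ(98) = 0, μ(99) = 0, μ(100) = 0, μ(101) = -1, μ(102) = -1, μ(103) = -1, μ(104) = 0, μ(105) = -1, μ(106) = 1, μ(107) = -1, μ(108) = 0, μ(109) = -1, μ(110) = -1, μ(111) = 1, μ(112) = 0, μ(113) = -1, μ(114) = -1, μ(115) = 1, μ(116) = 0, μ(117) = 0, μ(118) = 1, μ(119) = 1, μ(120) = 0, μ(121) = 0, μ(122) = 1, μ(123) = 1, μ(124) = 0, μ(125) = 0, μ(126) = 0, μ(127) = -1, μ(128) = 0, μ(129) = 1, μ(130) = -1, μ(131) = -1, μ(132) = 0, μ(133) = 1, μ(134) = 1, μ(135) = 0, μ(136) = 0, μ(137) = -1, μ(138) = -1, μ(139) = -1, μ(140) = 0, μ(141) = 1, μ(142) = 1, μ(143) = 1, μ(144) = 0, μ(145) = 1, μ(146) = 1, μ(147) = 0, μ(148) = 0, μ(149) = -1, μ(150) = 0, μ(151) = -1. Summing all 151 values: -1. (Mertens function M(x) = Σ_{n ≤ x} μ(n); on average M(x) should be small (PNT ⟺ M(x) = o(x)).)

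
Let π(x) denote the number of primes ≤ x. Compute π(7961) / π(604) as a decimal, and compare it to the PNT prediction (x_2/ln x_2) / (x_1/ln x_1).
π(7961)/π(604) = 1005/110 ≈ 9.1364;  PNT prediction ≈ 9.3965.

π(604) = 110 and π(7961) = 1005, so π(7961)/π(604) ≈ 9.1364. The PNT-predicted ratio is (7961/ln(7961)) / (604/ln(604)) ≈ 9.3965. The two agree to within a few percent, as expected.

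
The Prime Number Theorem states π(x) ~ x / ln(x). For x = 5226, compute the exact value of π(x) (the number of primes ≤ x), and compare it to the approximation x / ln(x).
π(5226) = 693;  x/ln(x) ≈ 610.41;  relative error ≈ 11.92%.

Directly count primes up to 5226: π(5226) = 693. The PNT approximation gives 5226/ln(5226) ≈ 5226/8.56140 ≈ 610.41. Relative error (π(x) − x/ln(x)) / π(x) ≈ 11.92%; the approximation is known to undercount slightly (Li(x) is a better estimate).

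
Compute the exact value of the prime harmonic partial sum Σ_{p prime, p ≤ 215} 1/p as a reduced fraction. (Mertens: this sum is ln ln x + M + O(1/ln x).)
Σ 1/p = 3215488142498485484492183158345029261034221047849345857469577412562094716564064084247/1645783550795210387735581011435590727981167322669649249414629852197255934130751870910

π(215) = 47, so the primes ≤ 215 are [2, 3, 5, 7, 11, 13, 17, 19, 23, 29, 31, 37, 41, 43, 47, 53, 59, 61, 67, 71, 73, 79, 83, 89, 97, 101, 103, 107, 109, 113, 127, 131, 137, 139, 149, 151, 157, 163, 167, 173, 179, 181, 191, 193, 197, 199, 211]. Summing 1/p over these primes: 3215488142498485484492183158345029261034221047849345857469577412562094716564064084247/1645783550795210387735581011435590727981167322669649249414629852197255934130751870910 ≈ 1.9538. Mertens estimate ln ln(215) + 0.2615 ≈ 1.9424.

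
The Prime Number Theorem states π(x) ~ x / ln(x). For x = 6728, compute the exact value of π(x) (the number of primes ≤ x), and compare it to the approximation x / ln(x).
π(6728) = 867;  x/ln(x) ≈ 763.33;  relative error ≈ 11.96%.

Directly count primes up to 6728: π(6728) = 867. The PNT approximation gives 6728/ln(6728) ≈ 6728/8.81403 ≈ 763.33. Relative error (π(x) − x/ln(x)) / π(x) ≈ 11.96%; the approximation is known to undercount slightly (Li(x) is a better estimate).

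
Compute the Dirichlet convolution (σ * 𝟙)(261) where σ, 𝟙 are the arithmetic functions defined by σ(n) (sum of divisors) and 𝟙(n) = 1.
(σ * 𝟙)(261) = 558

Divisors of 261: [1, 3, 9, 29, 87, 261]. For each d | 261:
  d = 1: σ(1) · 𝟙(261/1) = 1 · 1 = 1
  d = 3: σ(3) · 𝟙(261/3) = 4 · 1 = 4
  d = 9: σ(9) · 𝟙(261/9) = 13 · 1 = 13
  d = 29: σ(29) · 𝟙(261/29) = 30 · 1 = 30
  d = 87: σ(87) · 𝟙(261/87) = 120 · 1 = 120
  d = 261: σ(261) · 𝟙(261/261) = 390 · 1 = 390
Summing: (σ * 𝟙)(261) = 1 + 4 + 13 + 30 + 120 + 390 = 558.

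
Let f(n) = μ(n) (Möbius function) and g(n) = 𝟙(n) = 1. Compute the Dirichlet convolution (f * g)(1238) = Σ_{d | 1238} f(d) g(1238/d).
(μ * 𝟙)(1238) = 0

Divisors of 1238: [1, 2, 619, 1238]. For each d | 1238:
  d = 1: μ(1) · 𝟙(1238/1) = 1 · 1 = 1
  d = 2: μ(2) · 𝟙(1238/2) = -1 · 1 = -1
  d = 619: μ(619) · 𝟙(1238/619) = -1 · 1 = -1
  d = 1238: μ(1238) · 𝟙(1238/1238) = 1 · 1 = 1
Summing: (μ * 𝟙)(1238) = 1 + -1 + -1 + 1 = 0.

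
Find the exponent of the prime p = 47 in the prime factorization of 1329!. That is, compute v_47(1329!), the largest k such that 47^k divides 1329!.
v_47(1329!) = 28

Legendre's formula: v_p(n!) = Σ_{k ≥ 1} ⌊n / p^k⌋. For p = 47, n = 1329, the terms are:
  ⌊1329/47^1⌋ = ⌊1329/47⌋ = 28
(the next term ⌊1329/47^2⌋ = 0, terminating the sum). Summing: v_47(1329!) = 28 = 28.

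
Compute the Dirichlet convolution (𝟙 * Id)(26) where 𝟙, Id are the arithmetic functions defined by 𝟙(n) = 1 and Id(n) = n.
(𝟙 * Id)(26) = 42

Divisors of 26: [1, 2, 13, 26]. For each d | 26:
  d = 1: 𝟙(1) · Id(26/1) = 1 · 26 = 26
  d = 2: 𝟙(2) · Id(26/2) = 1 · 13 = 13
  d = 13: 𝟙(13) · Id(26/13) = 1 · 2 = 2
  d = 26: 𝟙(26) · Id(26/26) = 1 · 1 = 1
Summing: (𝟙 * Id)(26) = 26 + 13 + 2 + 1 = 42.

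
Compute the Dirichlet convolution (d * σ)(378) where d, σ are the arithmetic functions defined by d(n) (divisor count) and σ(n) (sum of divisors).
(d * σ)(378) = 4100

Divisors of 378: [1, 2, 3, 6, 7, 9, 14, 18, 21, 27, 42, 54, 63, 126, 189, 378]. For each d | 378:
  d = 1: d(1) · σ(378/1) = 1 · 960 = 960
  d = 2: d(2) · σ(378/2) = 2 · 320 = 640
  d = 3: d(3) · σ(378/3) = 2 · 312 = 624
  d = 6: d(6) · σ(378/6) = 4 · 104 = 416
  d = 7: d(7) · σ(378/7) = 2 · 120 = 240
  d = 9: d(9) · σ(378/9) = 3 · 96 = 288
  d = 14: d(14) · σ(378/14) = 4 · 40 = 160
  d = 18: d(18) · σ(378/18) = 6 · 32 = 192
  d = 21: d(21) · σ(378/21) = 4 · 39 = 156
  d = 27: d(27) · σ(378/27) = 4 · 24 = 96
  d = 42: d(42) · σ(378/42) = 8 · 13 = 104
  d = 54: d(54) · σ(378/54) = 8 · 8 = 64
  d = 63: d(63) · σ(378/63) = 6 · 12 = 72
  d = 126: d(126) · σ(378/126) = 12 · 4 = 48
  d = 189: d(189) · σ(378/189) = 8 · 3 = 24
  d = 378: d(378) · σ(378/378) = 16 · 1 = 16
Summing: (d * σ)(378) = 960 + 640 + 624 + 416 + 240 + 288 + 160 + 192 + 156 + 96 + 104 + 64 + 72 + 48 + 24 + 16 = 4100.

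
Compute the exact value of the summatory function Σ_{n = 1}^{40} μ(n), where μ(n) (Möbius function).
Σ_{n ≤ 40} μ(n) = 0

Compute μ(n) for each 1 ≤ n ≤ 40: μ(1) = 1, μ(2) = -1, μ(3) = -1, μ(4) = 0, μ(5) = -1, μ(6) = 1, μ(7) = -1, μ(8) = 0, μ(9) = 0, μ(10) = 1, μ(11) = -1, μ(12) = 0, μ(13) = -1, μ(14) = 1, μ(15) = 1, μ(16) = 0, μ(17) = -1, μ(18) = 0, μ(19) = -1, μ(20) = 0, μ(21) = 1, μ(22) = 1, μ(23) = -1, μ(24) = 0, μ(25) = 0, μ(26) = 1, μ(27) = 0, μ(28) = 0, μ(29) = -1, μ(30) = -1, μ(31) = -1, μ(32) = 0, μ(33) = 1, μ(34) = 1, μ(35) = 1, μ(36) = 0, μ(37) = -1, μ(38) = 1, μ(39) = 1, μ(40) = 0. Summing all 40 values: 0. (Mertens function M(x) = Σ_{n ≤ x} μ(n); on average M(x) should be small (PNT ⟺ M(x) = o(x)).)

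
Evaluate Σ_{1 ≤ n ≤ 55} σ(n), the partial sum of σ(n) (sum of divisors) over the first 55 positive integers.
Σ_{n ≤ 55} σ(n) = 2496

Compute σ(n) for each 1 ≤ n ≤ 55: σ(1) = 1, σ(2) = 3, σ(3) = 4, σ(4) = 7, σ(5) = 6, σ(6) = 12, σ(7) = 8, σ(8) = 15, σ(9) = 13, σ(10) = 18, σ(11) = 12, σ(12) = 28, σ(13) = 14, σ(14) = 24, σ(15) = 24, σ(16) = 31, σ(17) = 18, σ(18) = 39, σ(19) = 20, σ(20) = 42, σ(21) = 32, σ(22) = 36, σ(23) = 24, σ(24) = 60, σ(25) = 31, σ(26) = 42, σ(27) = 40, σ(28) = 56, σ(29) = 30, σ(30) = 72, σ(31) = 32, σ(32) = 63, σ(33) = 48, σ(34) = 54, σ(35) = 48, σ(36) = 91, σ(37) = 38, σ(38) = 60, σ(39) = 56, σ(40) = 90, σ(41) = 42, σ(42) = 96, σ(43) = 44, σ(44) = 84, σ(45) = 78, σ(46) = 72, σ(47) = 48, σ(48) = 124, σ(49) = 57, σ(50) = 93, σ(51) = 72, σ(52) = 98, σ(53) = 54, σ(54) = 120, σ(55) = 72. Summing all 55 values: 2496. (Average order: Σ_{n ≤ x} σ(n) ~ (π²/12) x². For x = 55, (π²/12)·55² ≈ 2487.96.)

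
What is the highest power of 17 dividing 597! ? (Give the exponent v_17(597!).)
v_17(597!) = 37

Legendre's formula: v_p(n!) = Σ_{k ≥ 1} ⌊n / p^k⌋. For p = 17, n = 597, the terms are:
  ⌊597/17^1⌋ = ⌊597/17⌋ = 35
  ⌊597/17^2⌋ = ⌊597/289⌋ = 2
(the next term ⌊597/17^3⌋ = 0, terminating the sum). Summing: v_17(597!) = 35 + 2 = 37.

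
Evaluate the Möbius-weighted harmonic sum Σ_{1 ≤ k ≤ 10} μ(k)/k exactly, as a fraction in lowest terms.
Σ μ(k)/k = 19/210

Values of μ(k) for 1 ≤ k ≤ 10: μ(1) = 1, μ(2) = -1, μ(3) = -1, μ(5) = -1, μ(6) = 1, μ(7) = -1, μ(10) = 1, with μ = 0 on non-squarefree integers. Summing μ(k)/k for k where μ(k) ≠ 0 gives 19/210 ≈ 0.0905. (PNT ⟺ this sum → 0 as n → ∞.)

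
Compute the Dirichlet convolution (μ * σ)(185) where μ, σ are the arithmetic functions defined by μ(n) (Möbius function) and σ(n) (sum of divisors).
(μ * σ)(185) = 185

Divisors of 185: [1, 5, 37, 185]. For each d | 185:
  d = 1: μ(1) · σ(185/1) = 1 · 228 = 228
  d = 5: μ(5) · σ(185/5) = -1 · 38 = -38
  d = 37: μ(37) · σ(185/37) = -1 · 6 = -6
  d = 185: μ(185) · σ(185/185) = 1 · 1 = 1
Summing: (μ * σ)(185) = 228 + -38 + -6 + 1 = 185.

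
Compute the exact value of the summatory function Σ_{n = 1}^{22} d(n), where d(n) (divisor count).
Σ_{n ≤ 22} d(n) = 74

Compute d(n) for each 1 ≤ n ≤ 22: d(1) = 1, d(2) = 2, d(3) = 2, d(4) = 3, d(5) = 2, d(6) = 4, d(7) = 2, d(8) = 4, d(9) = 3, d(10) = 4, d(11) = 2, d(12) = 6, d(13) = 2, d(14) = 4, d(15) = 4, d(16) = 5, d(17) = 2, d(18) = 6, d(19) = 2, d(20) = 6, d(21) = 4, d(22) = 4. Summing all 22 values: 74. (Dirichlet's divisor formula: Σ_{n ≤ x} d(n) = x ln(x) + (2γ − 1) x + O(√x). For x = 22, the asymptotic estimate is ≈ 71.40.)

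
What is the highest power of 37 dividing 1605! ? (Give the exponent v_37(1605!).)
v_37(1605!) = 44

Legendre's formula: v_p(n!) = Σ_{k ≥ 1} ⌊n / p^k⌋. For p = 37, n = 1605, the terms are:
  ⌊1605/37^1⌋ = ⌊1605/37⌋ = 43
  ⌊1605/37^2⌋ = ⌊1605/1369⌋ = 1
(the next term ⌊1605/37^3⌋ = 0, terminating the sum). Summing: v_37(1605!) = 43 + 1 = 44.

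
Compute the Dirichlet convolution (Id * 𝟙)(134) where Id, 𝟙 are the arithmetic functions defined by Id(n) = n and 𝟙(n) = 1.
(Id * 𝟙)(134) = 204

Divisors of 134: [1, 2, 67, 134]. For each d | 134:
  d = 1: Id(1) · 𝟙(134/1) = 1 · 1 = 1
  d = 2: Id(2) · 𝟙(134/2) = 2 · 1 = 2
  d = 67: Id(67) · 𝟙(134/67) = 67 · 1 = 67
  d = 134: Id(134) · 𝟙(134/134) = 134 · 1 = 134
Summing: (Id * 𝟙)(134) = 1 + 2 + 67 + 134 = 204.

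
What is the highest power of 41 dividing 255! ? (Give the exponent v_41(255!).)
v_41(255!) = 6

Legendre's formula: v_p(n!) = Σ_{k ≥ 1} ⌊n / p^k⌋. For p = 41, n = 255, the terms are:
  ⌊255/41^1⌋ = ⌊255/41⌋ = 6
(the next term ⌊255/41^2⌋ = 0, terminating the sum). Summing: v_41(255!) = 6 = 6.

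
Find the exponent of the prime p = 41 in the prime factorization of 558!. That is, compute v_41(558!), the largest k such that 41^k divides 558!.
v_41(558!) = 13

Legendre's formula: v_p(n!) = Σ_{k ≥ 1} ⌊n / p^k⌋. For p = 41, n = 558, the terms are:
  ⌊558/41^1⌋ = ⌊558/41⌋ = 13
(the next term ⌊558/41^2⌋ = 0, terminating the sum). Summing: v_41(558!) = 13 = 13.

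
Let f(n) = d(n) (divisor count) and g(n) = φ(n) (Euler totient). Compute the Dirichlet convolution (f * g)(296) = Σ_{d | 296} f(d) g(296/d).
(d * φ)(296) = 570

Divisors of 296: [1, 2, 4, 8, 37, 74, 148, 296]. For each d | 296:
  d = 1: d(1) · φ(296/1) = 1 · 144 = 144
  d = 2: d(2) · φ(296/2) = 2 · 72 = 144
  d = 4: d(4) · φ(296/4) = 3 · 36 = 108
  d = 8: d(8) · φ(296/8) = 4 · 36 = 144
  d = 37: d(37) · φ(296/37) = 2 · 4 = 8
  d = 74: d(74) · φ(296/74) = 4 · 2 = 8
  d = 148: d(148) · φ(296/148) = 6 · 1 = 6
  d = 296: d(296) · φ(296/296) = 8 · 1 = 8
Summing: (d * φ)(296) = 144 + 144 + 108 + 144 + 8 + 8 + 6 + 8 = 570.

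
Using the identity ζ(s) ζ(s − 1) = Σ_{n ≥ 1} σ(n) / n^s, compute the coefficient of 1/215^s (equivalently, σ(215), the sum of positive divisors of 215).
σ(215) = 264

In the product (Σ m^0/m^s)(Σ k / k^s) = Σ (Σ_{d | n} d) / n^s, the coefficient of 1/n^s is σ(n) = Σ_{d | n} d. For n = 215, divisors are [1, 5, 43, 215]; summing: σ(215) = 264.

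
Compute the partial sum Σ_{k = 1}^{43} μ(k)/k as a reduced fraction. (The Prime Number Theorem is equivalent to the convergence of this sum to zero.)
Σ μ(k)/k = -137190436674212/6541380665835015

Values of μ(k) for 1 ≤ k ≤ 43: μ(1) = 1, μ(2) = -1, μ(3) = -1, μ(5) = -1, μ(6) = 1, μ(7) = -1, μ(10) = 1, μ(11) = -1, μ(13) = -1, μ(14) = 1, μ(15) = 1, μ(17) = -1, μ(19) = -1, μ(21) = 1, μ(22) = 1, μ(23) = -1, μ(26) = 1, μ(29) = -1, μ(30) = -1, μ(31) = -1, μ(33) = 1, μ(34) = 1, μ(35) = 1, μ(37) = -1, μ(38) = 1, μ(39) = 1, μ(41) = -1, μ(42) = -1, μ(43) = -1, with μ = 0 on non-squarefree integers. Summing μ(k)/k for k where μ(k) ≠ 0 gives -137190436674212/6541380665835015 ≈ -0.0210. (PNT ⟺ this sum → 0 as n → ∞.)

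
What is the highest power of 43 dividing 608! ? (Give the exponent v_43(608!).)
v_43(608!) = 14

Legendre's formula: v_p(n!) = Σ_{k ≥ 1} ⌊n / p^k⌋. For p = 43, n = 608, the terms are:
  ⌊608/43^1⌋ = ⌊608/43⌋ = 14
(the next term ⌊608/43^2⌋ = 0, terminating the sum). Summing: v_43(608!) = 14 = 14.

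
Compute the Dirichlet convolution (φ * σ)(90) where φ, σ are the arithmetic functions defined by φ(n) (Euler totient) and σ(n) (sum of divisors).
(φ * σ)(90) = 1080

Divisors of 90: [1, 2, 3, 5, 6, 9, 10, 15, 18, 30, 45, 90]. For each d | 90:
  d = 1: φ(1) · σ(90/1) = 1 · 234 = 234
  d = 2: φ(2) · σ(90/2) = 1 · 78 = 78
  d = 3: φ(3) · σ(90/3) = 2 · 72 = 144
  d = 5: φ(5) · σ(90/5) = 4 · 39 = 156
  d = 6: φ(6) · σ(90/6) = 2 · 24 = 48
  d = 9: φ(9) · σ(90/9) = 6 · 18 = 108
  d = 10: φ(10) · σ(90/10) = 4 · 13 = 52
  d = 15: φ(15) · σ(90/15) = 8 · 12 = 96
  d = 18: φ(18) · σ(90/18) = 6 · 6 = 36
  d = 30: φ(30) · σ(90/30) = 8 · 4 = 32
  d = 45: φ(45) · σ(90/45) = 24 · 3 = 72
  d = 90: φ(90) · σ(90/90) = 24 · 1 = 24
Summing: (φ * σ)(90) = 234 + 78 + 144 + 156 + 48 + 108 + 52 + 96 + 36 + 32 + 72 + 24 = 1080.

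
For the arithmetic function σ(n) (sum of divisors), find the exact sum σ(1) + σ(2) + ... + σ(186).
Σ_{n ≤ 186} σ(n) = 28558

Compute σ(n) for each 1 ≤ n ≤ 186: σ(1) = 1, σ(2) = 3, σ(3) = 4, σ(4) = 7, σ(5) = 6, σ(6) = 12, σ(7) = 8, σ(8) = 15, σ(9) = 13, σ(10) = 18, σ(11) = 12, σ(12) = 28, σ(13) = 14, σ(14) = 24, σ(15) = 24, σ(16) = 31, σ(17) = 18, σ(18) = 39, σ(19) = 20, σ(20) = 42, σ(21) = 32, σ(22) = 36, σ(23) = 24, σ(24) = 60, σ(25) = 31, σ(26) = 42, σ(27) = 40, σ(28) = 56, σ(29) = 30, σ(30) = 72, σ(31) = 32, σ(32) = 63, σ(33) = 48, σ(34) = 54, σ(35) = 48, σ(36) = 91, σ(37) = 38, σ(38) = 60, σ(39) = 56, σ(40) = 90, σ(41) = 42, σ(42) = 96, σ(43) = 44, σ(44) = 84, σ(45) = 78, σ(46) = 72, σ(47) = 48, σ(48) = 124, σ(49) = 57, σ(50) = 93, σ(51) = 72, σ(52) = 98, σ(53) = 54, σ(54) = 120, σ(55) = 72, σ(56) = 120, σ(57) = 80, σ(58) = 90, σ(59) = 60, σ(60) = 168, σ(61) = 62, σ(62) = 96, σ(63) = 104, σ(64) = 127, σ(65) = 84, σ(66) = 144, σ(67) = 68, σ(68) = 126, σ(69) = 96, σ(70) = 144, σ(71) = 72, σ(72) = 195, σ(73) = 74, σ(74) = 114, σ(75) = 124, σ(76) = 140, σ(77) = 96, σ(78) = 168, σ(79) = 80, σ(80) = 186, σ(81) = 121, σ(82) = 126, σ(83) = 84, σ(84) = 224, σ(85) = 108, σ(86) = 132, σ(87) = 120, σ(88) = 180, σ(89) = 90, σ(90) = 234, σ(91) = 112, σ(92) = 168, σ(93) = 128, σ(94) = 144, σ(95) = 120, σ(96) = 252, σ(97) = 98, σ(98) = 171, σ(99) = 156, σ(100) = 217, σ(101) = 102, σ(102) = 216, σ(103) = 104, σ(104) = 210, σ(105) = 192, σ(106) = 162, σ(107) = 108, σ(108) = 280, σ(109) = 110, σ(110) = 216, σ(111) = 152, σ(112) = 248, σ(113) = 114, σ(114) = 240, σ(115) = 144, σ(116) = 210, σ(117) = 182, σ(118) = 180, σ(119) = 144, σ(120) = 360, σ(121) = 133, σ(122) = 186, σ(123) = 168, σ(124) = 224, σ(125) = 156, σ(126) = 312, σ(127) = 128, σ(128) = 255, σ(129) = 176, σ(130) = 252, σ(131) = 132, σ(132) = 336, σ(133) = 160, σ(134) = 204, σ(135) = 240, σ(136) = 270, σ(137) = 138, σ(138) = 288, σ(139) = 140, σ(140) = 336, σ(141) = 192, σ(142) = 216, σ(143) = 168, σ(144) = 403, σ(145) = 180, σ(146) = 222, σ(147) = 228, σ(148) = 266, σ(149) = 150, σ(150) = 372, σ(151) = 152, σ(152) = 300, σ(153) = 234, σ(154) = 288, σ(155) = 192, σ(156) = 392, σ(157) = 158, σ(158) = 240, σ(159) = 216, σ(160) = 378, σ(161) = 192, σ(162) = 363, σ(163) = 164, σ(164) = 294, σ(165) = 288, σ(166) = 252, σ(167) = 168, σ(168) = 480, σ(169) = 183, σ(170) = 324, σ(171) = 260, σ(172) = 308, σ(173) = 174, σ(174) = 360, σ(175) = 248, σ(176) = 372, σ(177) = 240, σ(178) = 270, σ(179) = 180, σ(180) = 546, σ(181) = 182, σ(182) = 336, σ(183) = 248, σ(184) = 360, σ(185) = 228, σ(186) = 384. Summing all 186 values: 28558. (Average order: Σ_{n ≤ x} σ(n) ~ (π²/12) x². For x = 186, (π²/12)·186² ≈ 28454.07.)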